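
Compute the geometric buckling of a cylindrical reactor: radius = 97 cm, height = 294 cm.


B^2 = (2.405/R)^2 + (pi/H)^2
B^2 = (2.405/97)^2 + (pi/294)^2
B^2 = 7.2892e-04 /cm^2

7.2892e-04


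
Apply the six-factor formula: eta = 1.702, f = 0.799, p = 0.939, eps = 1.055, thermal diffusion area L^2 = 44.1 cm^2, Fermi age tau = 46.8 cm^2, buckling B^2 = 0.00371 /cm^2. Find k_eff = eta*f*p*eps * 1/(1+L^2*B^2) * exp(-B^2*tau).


k_inf = eta*f*p*eps = 1.702*0.799*0.939*1.055 = 1.347176
P_TNL = 1/(1 + L^2*B^2) = 1/(1 + 44.1*0.00371) = 0.8593937
P_FNL = exp(-B^2*tau) = exp(-0.00371*46.8) = 0.8406095
k_eff = k_inf * P_TNL * P_FNL = 1.347176 * 0.8593937 * 0.8406095
k_eff = 0.97322

0.97322


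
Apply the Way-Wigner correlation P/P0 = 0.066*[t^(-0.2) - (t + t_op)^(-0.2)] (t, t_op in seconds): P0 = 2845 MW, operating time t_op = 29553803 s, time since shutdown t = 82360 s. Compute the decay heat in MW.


P/P0 = 0.066 * [t^(-0.2) - (t + t_op)^(-0.2)]
P/P0 = 0.066 * [82360^(-0.2) - (82360 + 29553803)^(-0.2)]
P/P0 = 0.066 * [0.1039577 - 0.03203580] = 0.004746845
P = 2845 * 0.004746845 = 13.505 MW

13.505


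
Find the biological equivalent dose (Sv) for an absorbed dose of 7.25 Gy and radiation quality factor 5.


H = D * Q
H = 7.25 * 5
H = 36.250 Sv

36.250


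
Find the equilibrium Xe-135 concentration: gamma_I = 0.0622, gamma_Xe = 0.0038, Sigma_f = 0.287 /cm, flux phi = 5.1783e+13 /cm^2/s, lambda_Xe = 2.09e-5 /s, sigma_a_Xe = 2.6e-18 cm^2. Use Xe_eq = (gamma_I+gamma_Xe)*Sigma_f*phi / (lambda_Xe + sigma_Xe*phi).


Xe_eq = (gamma_I + gamma_Xe) * Sigma_f * phi / (lambda_Xe + sigma_Xe * phi)
Numerator = (0.0622 + 0.0038) * 0.287 * 5.1783e+13 = 9.808736e+11
Denominator = 2.09e-5 + 2.6e-18 * 5.1783e+13 = 1.555358e-04
Xe_eq = 9.808736e+11 / 1.555358e-04 = 6.3064e+15 /cm^3

6.3064e+15


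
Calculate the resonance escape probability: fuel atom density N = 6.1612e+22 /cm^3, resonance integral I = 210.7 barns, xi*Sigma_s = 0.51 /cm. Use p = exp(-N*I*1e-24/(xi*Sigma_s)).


p = exp(-N * I * 1e-24 / (xi*Sigma_s))
p = exp(-6.1612e+22 * 210.7 * 1e-24 / 0.51)
p = 8.8181e-12

8.8181e-12


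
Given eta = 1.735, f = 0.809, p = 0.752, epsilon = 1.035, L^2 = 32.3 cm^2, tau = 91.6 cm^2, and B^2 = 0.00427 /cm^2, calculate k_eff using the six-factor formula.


k_inf = eta*f*p*eps = 1.735*0.809*0.752*1.035 = 1.092462
P_TNL = 1/(1 + L^2*B^2) = 1/(1 + 32.3*0.00427) = 0.8787956
P_FNL = exp(-B^2*tau) = exp(-0.00427*91.6) = 0.6762909
k_eff = k_inf * P_TNL * P_FNL = 1.092462 * 0.8787956 * 0.6762909
k_eff = 0.64927

0.64927


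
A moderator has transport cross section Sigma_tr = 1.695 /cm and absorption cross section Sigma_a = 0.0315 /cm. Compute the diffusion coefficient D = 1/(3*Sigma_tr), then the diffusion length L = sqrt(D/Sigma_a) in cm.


D = 1 / (3 * Sigma_tr) = 1 / (3 * 1.695) = 0.1966568 cm
L = sqrt(D / Sigma_a)
L = sqrt(0.1966568 / 0.0315)
L = 2.4986 cm

2.4986


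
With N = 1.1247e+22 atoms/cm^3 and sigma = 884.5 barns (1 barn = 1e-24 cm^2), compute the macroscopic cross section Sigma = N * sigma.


Sigma = N * sigma_barns * 1e-24
Sigma = 1.1247e+22 * 884.5 * 1e-24
Sigma = 9.9480 /cm

9.9480


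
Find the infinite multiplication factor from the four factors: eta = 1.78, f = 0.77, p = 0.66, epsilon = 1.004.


k_inf = eta * f * p * epsilon
k_inf = 1.78 * 0.77 * 0.66 * 1.004
k_inf = 0.90821

0.90821


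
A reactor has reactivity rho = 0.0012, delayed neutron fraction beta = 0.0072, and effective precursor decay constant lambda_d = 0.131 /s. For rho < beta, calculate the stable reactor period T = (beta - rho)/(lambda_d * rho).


T = (beta - rho) / (lambda_d * rho)
T = (0.0072 - 0.0012) / (0.131 * 0.0012)
T = 38.168 s

38.168


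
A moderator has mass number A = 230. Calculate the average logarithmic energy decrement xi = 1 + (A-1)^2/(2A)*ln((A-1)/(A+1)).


xi = 1 + (A-1)^2/(2A) * ln((A-1)/(A+1))
xi = 1 + (230-1)^2/(2*230) * ln((230-1)/(230 +1))
xi = 0.0086705

0.0086705


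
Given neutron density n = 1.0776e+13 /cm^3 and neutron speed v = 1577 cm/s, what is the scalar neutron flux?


phi = n * v
phi = 1.0776e+13 * 1577
phi = 1.6994e+16 /cm^2/s

1.6994e+16


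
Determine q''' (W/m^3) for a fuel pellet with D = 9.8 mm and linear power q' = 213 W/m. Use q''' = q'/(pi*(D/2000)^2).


r = D / 2 / 1000 = 9.8 / 2 / 1000 = 0.0049 m
q''' = q' / (pi * r^2)
q''' = 213 / (pi * 0.0049^2)
q''' = 2.8238e+06 W/m^3

2.8238e+06


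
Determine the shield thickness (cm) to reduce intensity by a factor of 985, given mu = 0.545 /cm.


x = ln(factor) / mu
x = ln(985) / 0.545
x = 12.647 cm

12.647


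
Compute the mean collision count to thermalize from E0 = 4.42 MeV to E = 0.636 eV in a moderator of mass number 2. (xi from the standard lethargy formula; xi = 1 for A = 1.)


xi = 1 + (A-1)^2/(2A)*ln((A-1)/(A+1)) = 0.7253469 (for A = 2)
n = ln(E0/E) / xi
n = ln(4.42e6 / 0.636) / 0.7253469
n = ln(6.949686e+06) / 0.7253469 = 21.720

21.720


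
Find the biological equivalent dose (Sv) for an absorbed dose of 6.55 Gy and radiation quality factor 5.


H = D * Q
H = 6.55 * 5
H = 32.750 Sv

32.750


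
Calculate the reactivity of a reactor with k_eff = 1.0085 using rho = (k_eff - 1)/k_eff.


rho = (k_eff - 1) / k_eff
rho = (1.0085 - 1) / 1.0085
rho = 0.0084284

0.0084284


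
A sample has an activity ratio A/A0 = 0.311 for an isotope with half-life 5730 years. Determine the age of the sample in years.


lambda = ln(2) / t_half = ln(2) / 5730 = 1.209681e-04 /yr
t = -ln(A/A0) / lambda
t = -ln(0.311) / 1.209681e-04
t = 9655.1 yr

9655.1


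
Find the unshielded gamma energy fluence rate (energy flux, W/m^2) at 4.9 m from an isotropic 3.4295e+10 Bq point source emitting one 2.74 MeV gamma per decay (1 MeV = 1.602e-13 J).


psi = A * E * 1.602e-13 / (4*pi*r^2)
psi = 3.4295e+10 * 2.74 * 1.602e-13 / (4*pi*4.9^2)
psi = 4.9893e-05 W/m^2

4.9893e-05


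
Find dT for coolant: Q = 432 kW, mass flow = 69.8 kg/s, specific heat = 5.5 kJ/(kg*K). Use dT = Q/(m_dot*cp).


dT = Q / (m_dot * cp)
dT = 432 / (69.8 * 5.5)
dT = 1.1253 C

1.1253


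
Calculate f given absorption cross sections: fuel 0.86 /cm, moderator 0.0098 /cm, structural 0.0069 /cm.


f = Sigma_a_fuel / (Sigma_a_fuel + Sigma_a_mod + Sigma_a_other)
f = 0.86 / (0.86 + 0.0098 + 0.0069)
f = 0.98095

0.98095


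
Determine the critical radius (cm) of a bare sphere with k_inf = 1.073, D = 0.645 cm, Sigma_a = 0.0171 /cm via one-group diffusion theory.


L^2 = D / Sigma_a = 0.645 / 0.0171 = 37.71930 cm^2
B_m^2 = (k_inf - 1) / L^2 = (1.073 - 1) / 37.71930 = 0.001935349 /cm^2
For a bare sphere: B_g = pi/R, so R_c = pi / sqrt(B_m^2)
R_c = pi / sqrt(0.001935349) = 71.412 cm

71.412


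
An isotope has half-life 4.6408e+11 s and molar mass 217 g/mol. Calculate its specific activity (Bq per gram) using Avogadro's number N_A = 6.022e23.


lambda = ln(2) / t_half = ln(2) / 4.6408e+11 = 1.493594e-12 /s
SA = lambda * N_A / M
SA = 1.493594e-12 * 6.022e23 / 217
SA = 4.1449e+09 Bq/g

4.1449e+09


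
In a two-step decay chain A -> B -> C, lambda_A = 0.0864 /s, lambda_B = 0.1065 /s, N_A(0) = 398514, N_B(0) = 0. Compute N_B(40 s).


N_B(t) = lambda_A * N_A0 / (lambda_B - lambda_A) * [exp(-lambda_A*t) - exp(-lambda_B*t)]
exp(-0.0864*40) = 0.03155573; exp(-0.1065*40) = 0.01412230
N_B = 0.0864 * 398514 / (0.1065 - 0.0864) * (0.03155573 - 0.01412230)
N_B = 29864

29864


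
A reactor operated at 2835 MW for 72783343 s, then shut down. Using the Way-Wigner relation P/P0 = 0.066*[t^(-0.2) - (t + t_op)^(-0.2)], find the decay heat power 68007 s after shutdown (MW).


P/P0 = 0.066 * [t^(-0.2) - (t + t_op)^(-0.2)]
P/P0 = 0.066 * [68007^(-0.2) - (68007 + 72783343)^(-0.2)]
P/P0 = 0.066 * [0.1080163 - 0.02676162] = 0.005362809
P = 2835 * 0.005362809 = 15.204 MW

15.204


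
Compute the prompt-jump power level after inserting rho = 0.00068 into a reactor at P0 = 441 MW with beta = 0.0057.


P1/P0 = beta / (beta - rho)
P1/P0 = 0.0057 / (0.0057 - 0.00068) = 1.135458
P1 = 441 * 1.135458 = 500.74 MW

500.74


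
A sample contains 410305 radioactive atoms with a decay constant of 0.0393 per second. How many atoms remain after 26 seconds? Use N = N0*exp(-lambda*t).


N = N0 * exp(-lambda * t)
N = 410305 * exp(-0.0393 * 26)
N = 147688

147688


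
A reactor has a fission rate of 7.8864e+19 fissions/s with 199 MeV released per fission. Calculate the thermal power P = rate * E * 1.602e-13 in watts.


P = fission_rate * E_MeV * 1.602e-13
P = 7.8864e+19 * 199 * 1.602e-13
P = 2.5142e+09 W

2.5142e+09


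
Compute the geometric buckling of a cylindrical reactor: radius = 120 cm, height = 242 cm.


B^2 = (2.405/R)^2 + (pi/H)^2
B^2 = (2.405/120)^2 + (pi/242)^2
B^2 = 5.7020e-04 /cm^2

5.7020e-04


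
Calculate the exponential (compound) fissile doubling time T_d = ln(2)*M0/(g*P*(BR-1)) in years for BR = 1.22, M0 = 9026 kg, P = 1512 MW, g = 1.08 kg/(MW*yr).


Breeding gain G = BR - 1 = 1.22 - 1 = 0.22
Fissile production rate = g * P * G = 1.08 * 1512 * 0.22 = 359.2512 kg/yr
T_d = ln(2) * M0 / (g * P * G)
T_d = ln(2) * 9026 / 359.2512 = 17.415 yr

17.415


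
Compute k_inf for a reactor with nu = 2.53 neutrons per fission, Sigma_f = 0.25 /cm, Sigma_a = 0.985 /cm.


k_inf = nu * Sigma_f / Sigma_a
k_inf = 2.53 * 0.25 / 0.985
k_inf = 0.64213

0.64213


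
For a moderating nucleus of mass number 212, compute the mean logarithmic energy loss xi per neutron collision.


xi = 1 + (A-1)^2/(2A) * ln((A-1)/(A+1))
xi = 1 + (212-1)^2/(2*212) * ln((212-1)/(212 +1))
xi = 0.0094044

0.0094044


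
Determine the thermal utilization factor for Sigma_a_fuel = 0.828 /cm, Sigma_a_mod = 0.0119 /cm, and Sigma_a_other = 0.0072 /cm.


f = Sigma_a_fuel / (Sigma_a_fuel + Sigma_a_mod + Sigma_a_other)
f = 0.828 / (0.828 + 0.0119 + 0.0072)
f = 0.97745

0.97745


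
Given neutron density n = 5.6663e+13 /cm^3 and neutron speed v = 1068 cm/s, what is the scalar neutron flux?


phi = n * v
phi = 5.6663e+13 * 1068
phi = 6.0516e+16 /cm^2/s

6.0516e+16


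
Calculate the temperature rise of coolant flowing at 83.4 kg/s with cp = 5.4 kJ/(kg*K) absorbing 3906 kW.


dT = Q / (m_dot * cp)
dT = 3906 / (83.4 * 5.4)
dT = 8.6731 C

8.6731


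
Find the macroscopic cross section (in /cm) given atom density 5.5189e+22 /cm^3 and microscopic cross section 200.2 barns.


Sigma = N * sigma_barns * 1e-24
Sigma = 5.5189e+22 * 200.2 * 1e-24
Sigma = 11.049 /cm

11.049


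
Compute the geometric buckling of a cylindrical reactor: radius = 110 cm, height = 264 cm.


B^2 = (2.405/R)^2 + (pi/H)^2
B^2 = (2.405/110)^2 + (pi/264)^2
B^2 = 6.1963e-04 /cm^2

6.1963e-04


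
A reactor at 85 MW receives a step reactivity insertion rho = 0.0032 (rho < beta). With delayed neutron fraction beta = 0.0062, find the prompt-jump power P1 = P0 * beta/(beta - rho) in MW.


P1/P0 = beta / (beta - rho)
P1/P0 = 0.0062 / (0.0062 - 0.0032) = 2.066667
P1 = 85 * 2.066667 = 175.67 MW

175.67


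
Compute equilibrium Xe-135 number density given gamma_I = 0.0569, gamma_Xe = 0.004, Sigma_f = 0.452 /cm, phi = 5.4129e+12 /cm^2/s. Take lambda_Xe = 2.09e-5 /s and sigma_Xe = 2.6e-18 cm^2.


Xe_eq = (gamma_I + gamma_Xe) * Sigma_f * phi / (lambda_Xe + sigma_Xe * phi)
Numerator = (0.0569 + 0.004) * 0.452 * 5.4129e+12 = 1.489998e+11
Denominator = 2.09e-5 + 2.6e-18 * 5.4129e+12 = 3.497354e-05
Xe_eq = 1.489998e+11 / 3.497354e-05 = 4.2604e+15 /cm^3

4.2604e+15


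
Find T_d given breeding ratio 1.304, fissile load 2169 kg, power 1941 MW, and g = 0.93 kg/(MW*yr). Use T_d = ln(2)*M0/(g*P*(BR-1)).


Breeding gain G = BR - 1 = 1.304 - 1 = 0.304
Fissile production rate = g * P * G = 0.93 * 1941 * 0.304 = 548.75952 kg/yr
T_d = ln(2) * M0 / (g * P * G)
T_d = ln(2) * 2169 / 548.75952 = 2.7397 yr

2.7397


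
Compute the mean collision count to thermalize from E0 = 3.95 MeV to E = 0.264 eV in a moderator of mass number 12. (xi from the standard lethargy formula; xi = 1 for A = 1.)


xi = 1 + (A-1)^2/(2A)*ln((A-1)/(A+1)) = 0.1577690 (for A = 12)
n = ln(E0/E) / xi
n = ln(3.95e6 / 0.264) / 0.1577690
n = ln(1.496212e+07) / 0.1577690 = 104.72

104.72


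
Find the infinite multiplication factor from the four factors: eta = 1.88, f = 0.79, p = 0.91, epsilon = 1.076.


k_inf = eta * f * p * epsilon
k_inf = 1.88 * 0.79 * 0.91 * 1.076
k_inf = 1.4542

1.4542


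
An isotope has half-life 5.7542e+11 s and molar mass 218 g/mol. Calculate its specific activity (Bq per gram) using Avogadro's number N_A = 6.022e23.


lambda = ln(2) / t_half = ln(2) / 5.7542e+11 = 1.204593e-12 /s
SA = lambda * N_A / M
SA = 1.204593e-12 * 6.022e23 / 218
SA = 3.3276e+09 Bq/g

3.3276e+09


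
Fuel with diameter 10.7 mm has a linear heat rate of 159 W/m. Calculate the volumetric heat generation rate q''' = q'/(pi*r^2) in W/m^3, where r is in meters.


r = D / 2 / 1000 = 10.7 / 2 / 1000 = 0.00535 m
q''' = q' / (pi * r^2)
q''' = 159 / (pi * 0.00535^2)
q''' = 1.7682e+06 W/m^3

1.7682e+06


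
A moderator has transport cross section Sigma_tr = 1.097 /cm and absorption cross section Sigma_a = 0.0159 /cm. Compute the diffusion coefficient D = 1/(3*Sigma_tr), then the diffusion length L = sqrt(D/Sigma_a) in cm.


D = 1 / (3 * Sigma_tr) = 1 / (3 * 1.097) = 0.3038590 cm
L = sqrt(D / Sigma_a)
L = sqrt(0.3038590 / 0.0159)
L = 4.3716 cm

4.3716


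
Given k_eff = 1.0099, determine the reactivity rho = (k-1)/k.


rho = (k_eff - 1) / k_eff
rho = (1.0099 - 1) / 1.0099
rho = 0.0098030

0.0098030


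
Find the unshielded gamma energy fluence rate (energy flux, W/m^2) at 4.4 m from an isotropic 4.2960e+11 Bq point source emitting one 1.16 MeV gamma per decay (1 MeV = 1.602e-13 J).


psi = A * E * 1.602e-13 / (4*pi*r^2)
psi = 4.2960e+11 * 1.16 * 1.602e-13 / (4*pi*4.4^2)
psi = 3.2815e-04 W/m^2

3.2815e-04


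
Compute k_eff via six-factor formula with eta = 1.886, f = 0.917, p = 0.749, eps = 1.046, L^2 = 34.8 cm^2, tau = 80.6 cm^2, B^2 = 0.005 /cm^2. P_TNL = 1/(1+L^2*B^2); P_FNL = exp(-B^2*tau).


k_inf = eta*f*p*eps = 1.886*0.917*0.749*1.046 = 1.354954
P_TNL = 1/(1 + L^2*B^2) = 1/(1 + 34.8*0.005) = 0.8517888
P_FNL = exp(-B^2*tau) = exp(-0.005*80.6) = 0.6683121
k_eff = k_inf * P_TNL * P_FNL = 1.354954 * 0.8517888 * 0.6683121
k_eff = 0.77132

0.77132


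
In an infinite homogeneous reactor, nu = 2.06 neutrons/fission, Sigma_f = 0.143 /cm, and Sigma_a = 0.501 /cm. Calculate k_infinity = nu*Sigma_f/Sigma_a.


k_inf = nu * Sigma_f / Sigma_a
k_inf = 2.06 * 0.143 / 0.501
k_inf = 0.58798

0.58798


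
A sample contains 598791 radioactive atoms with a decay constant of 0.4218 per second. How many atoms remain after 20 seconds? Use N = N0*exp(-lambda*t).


N = N0 * exp(-lambda * t)
N = 598791 * exp(-0.4218 * 20)
N = 129.89

129.89


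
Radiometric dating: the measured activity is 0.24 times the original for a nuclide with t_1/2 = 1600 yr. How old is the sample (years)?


lambda = ln(2) / t_half = ln(2) / 1600 = 4.332170e-04 /yr
t = -ln(A/A0) / lambda
t = -ln(0.24) / 4.332170e-04
t = 3294.2 yr

3294.2


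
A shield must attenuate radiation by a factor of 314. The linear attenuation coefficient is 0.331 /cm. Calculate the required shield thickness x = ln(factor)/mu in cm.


x = ln(factor) / mu
x = ln(314) / 0.331
x = 17.370 cm

17.370


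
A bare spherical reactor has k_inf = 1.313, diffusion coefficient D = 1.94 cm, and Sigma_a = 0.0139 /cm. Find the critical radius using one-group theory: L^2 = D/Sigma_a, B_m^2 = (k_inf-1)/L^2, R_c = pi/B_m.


L^2 = D / Sigma_a = 1.94 / 0.0139 = 139.5683 cm^2
B_m^2 = (k_inf - 1) / L^2 = (1.313 - 1) / 139.5683 = 0.002242630 /cm^2
For a bare sphere: B_g = pi/R, so R_c = pi / sqrt(B_m^2)
R_c = pi / sqrt(0.002242630) = 66.339 cm

66.339


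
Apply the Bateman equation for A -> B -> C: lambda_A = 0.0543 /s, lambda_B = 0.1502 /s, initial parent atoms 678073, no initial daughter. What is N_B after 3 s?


N_B(t) = lambda_A * N_A0 / (lambda_B - lambda_A) * [exp(-lambda_A*t) - exp(-lambda_B*t)]
exp(-0.0543*3) = 0.8496762; exp(-0.1502*3) = 0.6372457
N_B = 0.0543 * 678073 / (0.1502 - 0.0543) * (0.8496762 - 0.6372457)
N_B = 81559

81559


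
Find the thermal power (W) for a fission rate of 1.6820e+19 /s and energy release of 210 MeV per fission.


P = fission_rate * E_MeV * 1.602e-13
P = 1.6820e+19 * 210 * 1.602e-13
P = 5.6586e+08 W

5.6586e+08


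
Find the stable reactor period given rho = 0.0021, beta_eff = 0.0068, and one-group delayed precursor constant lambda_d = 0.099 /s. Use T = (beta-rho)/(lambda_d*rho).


T = (beta - rho) / (lambda_d * rho)
T = (0.0068 - 0.0021) / (0.099 * 0.0021)
T = 22.607 s

22.607


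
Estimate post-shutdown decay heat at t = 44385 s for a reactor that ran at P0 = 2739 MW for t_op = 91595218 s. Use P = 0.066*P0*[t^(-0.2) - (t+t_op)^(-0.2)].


P/P0 = 0.066 * [t^(-0.2) - (t + t_op)^(-0.2)]
P/P0 = 0.066 * [44385^(-0.2) - (44385 + 91595218)^(-0.2)]
P/P0 = 0.066 * [0.1176394 - 0.02556132] = 0.006077153
P = 2739 * 0.006077153 = 16.645 MW

16.645


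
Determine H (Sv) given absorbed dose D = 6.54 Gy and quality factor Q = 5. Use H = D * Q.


H = D * Q
H = 6.54 * 5
H = 32.700 Sv

32.700


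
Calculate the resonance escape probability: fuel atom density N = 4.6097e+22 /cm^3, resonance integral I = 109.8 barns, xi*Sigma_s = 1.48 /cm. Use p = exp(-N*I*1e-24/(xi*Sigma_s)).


p = exp(-N * I * 1e-24 / (xi*Sigma_s))
p = exp(-4.6097e+22 * 109.8 * 1e-24 / 1.48)
p = 0.032716

0.032716


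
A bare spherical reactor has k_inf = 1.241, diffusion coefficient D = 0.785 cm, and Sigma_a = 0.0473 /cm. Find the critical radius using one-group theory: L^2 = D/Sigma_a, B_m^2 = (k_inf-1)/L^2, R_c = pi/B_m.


L^2 = D / Sigma_a = 0.785 / 0.0473 = 16.59619 cm^2
B_m^2 = (k_inf - 1) / L^2 = (1.241 - 1) / 16.59619 = 0.01452141 /cm^2
For a bare sphere: B_g = pi/R, so R_c = pi / sqrt(B_m^2)
R_c = pi / sqrt(0.01452141) = 26.070 cm

26.070


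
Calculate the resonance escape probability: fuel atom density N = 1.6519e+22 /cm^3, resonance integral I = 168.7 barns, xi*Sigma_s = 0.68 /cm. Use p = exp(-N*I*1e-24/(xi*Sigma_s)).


p = exp(-N * I * 1e-24 / (xi*Sigma_s))
p = exp(-1.6519e+22 * 168.7 * 1e-24 / 0.68)
p = 0.016603

0.016603


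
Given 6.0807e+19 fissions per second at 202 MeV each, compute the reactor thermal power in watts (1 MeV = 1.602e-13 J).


P = fission_rate * E_MeV * 1.602e-13
P = 6.0807e+19 * 202 * 1.602e-13
P = 1.9677e+09 W

1.9677e+09


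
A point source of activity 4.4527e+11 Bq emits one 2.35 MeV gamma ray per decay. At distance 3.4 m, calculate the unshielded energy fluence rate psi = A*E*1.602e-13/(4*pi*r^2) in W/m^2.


psi = A * E * 1.602e-13 / (4*pi*r^2)
psi = 4.4527e+11 * 2.35 * 1.602e-13 / (4*pi*3.4^2)
psi = 0.0011539 W/m^2

0.0011539


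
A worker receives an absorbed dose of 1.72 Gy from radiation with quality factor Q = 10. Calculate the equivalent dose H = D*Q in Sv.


H = D * Q
H = 1.72 * 10
H = 17.200 Sv

17.200


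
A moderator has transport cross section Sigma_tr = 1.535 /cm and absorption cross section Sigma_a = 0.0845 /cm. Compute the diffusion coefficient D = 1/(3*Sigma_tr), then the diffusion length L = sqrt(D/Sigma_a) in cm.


D = 1 / (3 * Sigma_tr) = 1 / (3 * 1.535) = 0.2171553 cm
L = sqrt(D / Sigma_a)
L = sqrt(0.2171553 / 0.0845)
L = 1.6031 cm

1.6031


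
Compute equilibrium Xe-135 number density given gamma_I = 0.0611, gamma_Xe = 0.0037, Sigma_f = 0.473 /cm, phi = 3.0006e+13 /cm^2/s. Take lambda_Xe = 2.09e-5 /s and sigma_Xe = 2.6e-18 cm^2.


Xe_eq = (gamma_I + gamma_Xe) * Sigma_f * phi / (lambda_Xe + sigma_Xe * phi)
Numerator = (0.0611 + 0.0037) * 0.473 * 3.0006e+13 = 9.196959e+11
Denominator = 2.09e-5 + 2.6e-18 * 3.0006e+13 = 9.891560e-05
Xe_eq = 9.196959e+11 / 9.891560e-05 = 9.2978e+15 /cm^3

9.2978e+15


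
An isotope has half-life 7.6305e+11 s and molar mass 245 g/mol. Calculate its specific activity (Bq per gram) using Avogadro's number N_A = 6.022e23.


lambda = ln(2) / t_half = ln(2) / 7.6305e+11 = 9.083903e-13 /s
SA = lambda * N_A / M
SA = 9.083903e-13 * 6.022e23 / 245
SA = 2.2328e+09 Bq/g

2.2328e+09


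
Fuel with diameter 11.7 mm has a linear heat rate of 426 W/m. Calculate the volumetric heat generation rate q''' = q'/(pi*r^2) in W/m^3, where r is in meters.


r = D / 2 / 1000 = 11.7 / 2 / 1000 = 0.00585 m
q''' = q' / (pi * r^2)
q''' = 426 / (pi * 0.00585^2)
q''' = 3.9623e+06 W/m^3

3.9623e+06


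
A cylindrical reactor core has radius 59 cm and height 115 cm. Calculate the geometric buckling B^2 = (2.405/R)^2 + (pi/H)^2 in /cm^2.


B^2 = (2.405/R)^2 + (pi/H)^2
B^2 = (2.405/59)^2 + (pi/115)^2
B^2 = 0.0024079 /cm^2

0.0024079


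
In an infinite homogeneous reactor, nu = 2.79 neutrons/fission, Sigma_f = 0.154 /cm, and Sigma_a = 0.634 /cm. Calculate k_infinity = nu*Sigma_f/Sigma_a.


k_inf = nu * Sigma_f / Sigma_a
k_inf = 2.79 * 0.154 / 0.634
k_inf = 0.67770

0.67770


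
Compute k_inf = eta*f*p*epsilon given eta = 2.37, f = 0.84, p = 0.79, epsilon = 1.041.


k_inf = eta * f * p * epsilon
k_inf = 2.37 * 0.84 * 0.79 * 1.041
k_inf = 1.6372

1.6372


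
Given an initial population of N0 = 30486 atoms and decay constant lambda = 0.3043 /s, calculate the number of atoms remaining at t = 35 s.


N = N0 * exp(-lambda * t)
N = 30486 * exp(-0.3043 * 35)
N = 0.72218

0.72218


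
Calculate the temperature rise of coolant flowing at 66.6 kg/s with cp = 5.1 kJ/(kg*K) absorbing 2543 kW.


dT = Q / (m_dot * cp)
dT = 2543 / (66.6 * 5.1)
dT = 7.4869 C

7.4869


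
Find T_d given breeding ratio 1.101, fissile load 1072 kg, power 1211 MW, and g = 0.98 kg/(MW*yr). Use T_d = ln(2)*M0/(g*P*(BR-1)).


Breeding gain G = BR - 1 = 1.101 - 1 = 0.101
Fissile production rate = g * P * G = 0.98 * 1211 * 0.101 = 119.86478 kg/yr
T_d = ln(2) * M0 / (g * P * G)
T_d = ln(2) * 1072 / 119.86478 = 6.1991 yr

6.1991


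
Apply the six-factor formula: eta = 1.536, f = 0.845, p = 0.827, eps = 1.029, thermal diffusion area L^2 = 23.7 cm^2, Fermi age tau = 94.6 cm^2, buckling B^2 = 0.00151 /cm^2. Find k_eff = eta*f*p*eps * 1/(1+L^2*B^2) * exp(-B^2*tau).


k_inf = eta*f*p*eps = 1.536*0.845*0.827*1.029 = 1.104508
P_TNL = 1/(1 + L^2*B^2) = 1/(1 + 23.7*0.00151) = 0.9654495
P_FNL = exp(-B^2*tau) = exp(-0.00151*94.6) = 0.8668876
k_eff = k_inf * P_TNL * P_FNL = 1.104508 * 0.9654495 * 0.8668876
k_eff = 0.92440

0.92440


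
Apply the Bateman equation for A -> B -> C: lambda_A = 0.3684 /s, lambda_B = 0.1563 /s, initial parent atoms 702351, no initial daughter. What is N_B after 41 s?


N_B(t) = lambda_A * N_A0 / (lambda_B - lambda_A) * [exp(-lambda_A*t) - exp(-lambda_B*t)]
exp(-0.3684*41) = 2.755767e-07; exp(-0.1563*41) = 0.001647823
N_B = 0.3684 * 702351 / (0.1563 - 0.3684) * (2.755767e-07 - 0.001647823)
N_B = 2009.9

2009.9


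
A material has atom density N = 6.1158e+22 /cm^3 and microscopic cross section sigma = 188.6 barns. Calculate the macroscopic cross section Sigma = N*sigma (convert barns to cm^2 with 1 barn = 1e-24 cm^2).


Sigma = N * sigma_barns * 1e-24
Sigma = 6.1158e+22 * 188.6 * 1e-24
Sigma = 11.534 /cm

11.534


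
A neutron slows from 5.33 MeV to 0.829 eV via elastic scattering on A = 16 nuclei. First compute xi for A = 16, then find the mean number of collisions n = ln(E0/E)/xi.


xi = 1 + (A-1)^2/(2A)*ln((A-1)/(A+1)) = 0.1199467 (for A = 16)
n = ln(E0/E) / xi
n = ln(5.33e6 / 0.829) / 0.1199467
n = ln(6.429433e+06) / 0.1199467 = 130.69

130.69


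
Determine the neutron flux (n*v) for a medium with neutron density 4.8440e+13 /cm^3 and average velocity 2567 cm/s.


phi = n * v
phi = 4.8440e+13 * 2567
phi = 1.2435e+17 /cm^2/s

1.2435e+17


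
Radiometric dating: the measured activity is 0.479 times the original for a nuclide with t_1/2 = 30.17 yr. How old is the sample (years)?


lambda = ln(2) / t_half = ln(2) / 30.17 = 0.02297472 /yr
t = -ln(A/A0) / lambda
t = -ln(0.479) / 0.02297472
t = 32.038 yr

32.038


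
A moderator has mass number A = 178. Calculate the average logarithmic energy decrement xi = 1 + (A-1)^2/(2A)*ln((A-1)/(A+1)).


xi = 1 + (A-1)^2/(2A) * ln((A-1)/(A+1))
xi = 1 + (178-1)^2/(2*178) * ln((178-1)/(178 +1))
xi = 0.011194

0.011194


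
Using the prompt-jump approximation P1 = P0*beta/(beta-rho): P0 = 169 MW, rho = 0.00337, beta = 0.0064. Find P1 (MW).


P1/P0 = beta / (beta - rho)
P1/P0 = 0.0064 / (0.0064 - 0.00337) = 2.112211
P1 = 169 * 2.112211 = 356.96 MW

356.96


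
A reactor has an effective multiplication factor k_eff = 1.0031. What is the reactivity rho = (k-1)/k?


rho = (k_eff - 1) / k_eff
rho = (1.0031 - 1) / 1.0031
rho = 0.0030904

0.0030904


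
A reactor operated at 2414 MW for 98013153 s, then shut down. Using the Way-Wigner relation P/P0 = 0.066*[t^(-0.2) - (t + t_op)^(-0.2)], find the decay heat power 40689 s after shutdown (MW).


P/P0 = 0.066 * [t^(-0.2) - (t + t_op)^(-0.2)]
P/P0 = 0.066 * [40689^(-0.2) - (40689 + 98013153)^(-0.2)]
P/P0 = 0.066 * [0.1197029 - 0.02521779] = 0.006236017
P = 2414 * 0.006236017 = 15.054 MW

15.054


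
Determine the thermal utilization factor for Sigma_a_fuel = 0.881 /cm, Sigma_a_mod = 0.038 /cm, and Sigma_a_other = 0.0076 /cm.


f = Sigma_a_fuel / (Sigma_a_fuel + Sigma_a_mod + Sigma_a_other)
f = 0.881 / (0.881 + 0.038 + 0.0076)
f = 0.95079

0.95079


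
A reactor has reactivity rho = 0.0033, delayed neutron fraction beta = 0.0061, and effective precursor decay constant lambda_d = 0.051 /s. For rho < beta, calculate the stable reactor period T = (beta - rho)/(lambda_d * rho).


T = (beta - rho) / (lambda_d * rho)
T = (0.0061 - 0.0033) / (0.051 * 0.0033)
T = 16.637 s

16.637


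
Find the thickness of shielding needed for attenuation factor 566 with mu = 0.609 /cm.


x = ln(factor) / mu
x = ln(566) / 0.609
x = 10.408 cm

10.408


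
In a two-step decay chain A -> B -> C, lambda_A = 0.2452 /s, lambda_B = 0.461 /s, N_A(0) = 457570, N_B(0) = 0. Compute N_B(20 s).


N_B(t) = lambda_A * N_A0 / (lambda_B - lambda_A) * [exp(-lambda_A*t) - exp(-lambda_B*t)]
exp(-0.2452*20) = 0.007416856; exp(-0.461*20) = 9.903869e-05
N_B = 0.2452 * 457570 / (0.461 - 0.2452) * (0.007416856 - 9.903869e-05)
N_B = 3804.6

3804.6


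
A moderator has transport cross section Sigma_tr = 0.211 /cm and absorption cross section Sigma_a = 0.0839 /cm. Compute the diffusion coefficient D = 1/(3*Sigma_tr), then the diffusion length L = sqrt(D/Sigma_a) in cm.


D = 1 / (3 * Sigma_tr) = 1 / (3 * 0.211) = 1.579779 cm
L = sqrt(D / Sigma_a)
L = sqrt(1.579779 / 0.0839)
L = 4.3393 cm

4.3393


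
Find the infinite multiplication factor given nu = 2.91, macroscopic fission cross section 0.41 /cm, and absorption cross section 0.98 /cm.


k_inf = nu * Sigma_f / Sigma_a
k_inf = 2.91 * 0.41 / 0.98
k_inf = 1.2174

1.2174


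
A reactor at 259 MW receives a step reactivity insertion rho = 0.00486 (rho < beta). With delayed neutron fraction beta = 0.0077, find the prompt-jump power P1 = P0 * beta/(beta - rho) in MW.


P1/P0 = beta / (beta - rho)
P1/P0 = 0.0077 / (0.0077 - 0.00486) = 2.711268
P1 = 259 * 2.711268 = 702.22 MW

702.22


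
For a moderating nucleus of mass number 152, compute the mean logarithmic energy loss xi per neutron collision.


xi = 1 + (A-1)^2/(2A) * ln((A-1)/(A+1))
xi = 1 + (152-1)^2/(2*152) * ln((152-1)/(152 +1))
xi = 0.013100

0.013100


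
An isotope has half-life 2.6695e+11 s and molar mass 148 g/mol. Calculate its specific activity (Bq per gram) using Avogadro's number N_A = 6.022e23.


lambda = ln(2) / t_half = ln(2) / 2.6695e+11 = 2.596543e-12 /s
SA = lambda * N_A / M
SA = 2.596543e-12 * 6.022e23 / 148
SA = 1.0565e+10 Bq/g

1.0565e+10


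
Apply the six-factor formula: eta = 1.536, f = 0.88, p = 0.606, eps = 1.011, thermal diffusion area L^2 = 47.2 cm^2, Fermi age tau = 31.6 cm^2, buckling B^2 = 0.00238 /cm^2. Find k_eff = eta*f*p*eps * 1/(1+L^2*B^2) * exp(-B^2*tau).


k_inf = eta*f*p*eps = 1.536*0.88*0.606*1.011 = 0.8281284
P_TNL = 1/(1 + L^2*B^2) = 1/(1 + 47.2*0.00238) = 0.8990089
P_FNL = exp(-B^2*tau) = exp(-0.00238*31.6) = 0.9275505
k_eff = k_inf * P_TNL * P_FNL = 0.8281284 * 0.8990089 * 0.9275505
k_eff = 0.69056

0.69056


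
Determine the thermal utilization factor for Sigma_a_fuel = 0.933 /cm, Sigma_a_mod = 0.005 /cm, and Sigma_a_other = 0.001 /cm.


f = Sigma_a_fuel / (Sigma_a_fuel + Sigma_a_mod + Sigma_a_other)
f = 0.933 / (0.933 + 0.005 + 0.001)
f = 0.99361

0.99361


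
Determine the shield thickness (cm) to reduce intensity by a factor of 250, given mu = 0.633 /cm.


x = ln(factor) / mu
x = ln(250) / 0.633
x = 8.7227 cm

8.7227


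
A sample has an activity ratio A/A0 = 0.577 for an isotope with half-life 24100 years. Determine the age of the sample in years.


lambda = ln(2) / t_half = ln(2) / 24100 = 2.876129e-05 /yr
t = -ln(A/A0) / lambda
t = -ln(0.577) / 2.876129e-05
t = 19120 yr

19120


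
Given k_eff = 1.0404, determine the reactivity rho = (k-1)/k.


rho = (k_eff - 1) / k_eff
rho = (1.0404 - 1) / 1.0404
rho = 0.038831

0.038831


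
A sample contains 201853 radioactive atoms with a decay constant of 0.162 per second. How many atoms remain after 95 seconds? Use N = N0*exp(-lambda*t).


N = N0 * exp(-lambda * t)
N = 201853 * exp(-0.162 * 95)
N = 0.041806

0.041806


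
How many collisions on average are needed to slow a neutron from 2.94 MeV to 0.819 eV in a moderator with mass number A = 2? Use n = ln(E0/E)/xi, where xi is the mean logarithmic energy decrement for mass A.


xi = 1 + (A-1)^2/(2A)*ln((A-1)/(A+1)) = 0.7253469 (for A = 2)
n = ln(E0/E) / xi
n = ln(2.94e6 / 0.819) / 0.7253469
n = ln(3.589744e+06) / 0.7253469 = 20.809

20.809


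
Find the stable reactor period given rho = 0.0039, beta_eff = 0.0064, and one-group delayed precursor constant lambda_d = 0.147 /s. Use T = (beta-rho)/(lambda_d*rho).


T = (beta - rho) / (lambda_d * rho)
T = (0.0064 - 0.0039) / (0.147 * 0.0039)
T = 4.3607 s

4.3607


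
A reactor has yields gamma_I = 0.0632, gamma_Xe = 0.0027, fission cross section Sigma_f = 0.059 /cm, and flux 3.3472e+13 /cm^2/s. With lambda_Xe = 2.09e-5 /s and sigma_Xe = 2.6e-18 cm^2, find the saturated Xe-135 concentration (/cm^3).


Xe_eq = (gamma_I + gamma_Xe) * Sigma_f * phi / (lambda_Xe + sigma_Xe * phi)
Numerator = (0.0632 + 0.0027) * 0.059 * 3.3472e+13 = 1.301425e+11
Denominator = 2.09e-5 + 2.6e-18 * 3.3472e+13 = 1.079272e-04
Xe_eq = 1.301425e+11 / 1.079272e-04 = 1.2058e+15 /cm^3

1.2058e+15


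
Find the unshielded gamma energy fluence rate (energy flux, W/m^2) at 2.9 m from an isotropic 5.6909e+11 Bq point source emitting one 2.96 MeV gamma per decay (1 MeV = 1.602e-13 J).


psi = A * E * 1.602e-13 / (4*pi*r^2)
psi = 5.6909e+11 * 2.96 * 1.602e-13 / (4*pi*2.9^2)
psi = 0.0025535 W/m^2

0.0025535


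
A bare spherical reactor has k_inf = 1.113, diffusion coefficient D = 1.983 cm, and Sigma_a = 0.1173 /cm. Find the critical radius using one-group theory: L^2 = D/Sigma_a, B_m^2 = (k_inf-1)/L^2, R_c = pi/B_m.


L^2 = D / Sigma_a = 1.983 / 0.1173 = 16.90537 cm^2
B_m^2 = (k_inf - 1) / L^2 = (1.113 - 1) / 16.90537 = 0.006684267 /cm^2
For a bare sphere: B_g = pi/R, so R_c = pi / sqrt(B_m^2)
R_c = pi / sqrt(0.006684267) = 38.426 cm

38.426


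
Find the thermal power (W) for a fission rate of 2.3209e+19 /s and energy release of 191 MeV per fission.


P = fission_rate * E_MeV * 1.602e-13
P = 2.3209e+19 * 191 * 1.602e-13
P = 7.1015e+08 W

7.1015e+08


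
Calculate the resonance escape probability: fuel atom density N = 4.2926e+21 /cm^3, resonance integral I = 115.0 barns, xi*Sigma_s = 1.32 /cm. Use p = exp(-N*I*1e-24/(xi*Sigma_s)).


p = exp(-N * I * 1e-24 / (xi*Sigma_s))
p = exp(-4.2926e+21 * 115.0 * 1e-24 / 1.32)
p = 0.68799

0.68799


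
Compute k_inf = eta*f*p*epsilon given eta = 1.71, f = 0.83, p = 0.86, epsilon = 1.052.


k_inf = eta * f * p * epsilon
k_inf = 1.71 * 0.83 * 0.86 * 1.052
k_inf = 1.2841

1.2841


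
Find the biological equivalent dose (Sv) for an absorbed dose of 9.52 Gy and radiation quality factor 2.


H = D * Q
H = 9.52 * 2
H = 19.040 Sv

19.040


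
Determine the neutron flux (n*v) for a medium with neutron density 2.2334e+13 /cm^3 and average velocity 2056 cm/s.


phi = n * v
phi = 2.2334e+13 * 2056
phi = 4.5919e+16 /cm^2/s

4.5919e+16


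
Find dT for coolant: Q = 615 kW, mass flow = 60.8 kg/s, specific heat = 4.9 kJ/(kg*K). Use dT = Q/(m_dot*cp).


dT = Q / (m_dot * cp)
dT = 615 / (60.8 * 4.9)
dT = 2.0643 C

2.0643


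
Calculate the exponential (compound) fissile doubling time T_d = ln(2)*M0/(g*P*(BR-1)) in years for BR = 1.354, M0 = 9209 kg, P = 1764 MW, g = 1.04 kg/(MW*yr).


Breeding gain G = BR - 1 = 1.354 - 1 = 0.354
Fissile production rate = g * P * G = 1.04 * 1764 * 0.354 = 649.43424 kg/yr
T_d = ln(2) * M0 / (g * P * G)
T_d = ln(2) * 9209 / 649.43424 = 9.8289 yr

9.8289


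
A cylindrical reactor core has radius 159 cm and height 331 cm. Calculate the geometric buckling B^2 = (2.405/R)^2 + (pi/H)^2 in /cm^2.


B^2 = (2.405/R)^2 + (pi/H)^2
B^2 = (2.405/159)^2 + (pi/331)^2
B^2 = 3.1887e-04 /cm^2

3.1887e-04


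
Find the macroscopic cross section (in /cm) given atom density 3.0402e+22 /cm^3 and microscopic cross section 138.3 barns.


Sigma = N * sigma_barns * 1e-24
Sigma = 3.0402e+22 * 138.3 * 1e-24
Sigma = 4.2046 /cm

4.2046


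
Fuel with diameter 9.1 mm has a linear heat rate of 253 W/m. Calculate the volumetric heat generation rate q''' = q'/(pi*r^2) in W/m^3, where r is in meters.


r = D / 2 / 1000 = 9.1 / 2 / 1000 = 0.00455 m
q''' = q' / (pi * r^2)
q''' = 253 / (pi * 0.00455^2)
q''' = 3.8900e+06 W/m^3

3.8900e+06


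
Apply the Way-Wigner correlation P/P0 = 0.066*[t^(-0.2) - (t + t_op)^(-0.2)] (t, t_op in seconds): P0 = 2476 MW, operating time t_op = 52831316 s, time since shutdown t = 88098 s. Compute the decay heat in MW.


P/P0 = 0.066 * [t^(-0.2) - (t + t_op)^(-0.2)]
P/P0 = 0.066 * [88098^(-0.2) - (88098 + 52831316)^(-0.2)]
P/P0 = 0.066 * [0.1025668 - 0.02852837] = 0.004886536
P = 2476 * 0.004886536 = 12.099 MW

12.099


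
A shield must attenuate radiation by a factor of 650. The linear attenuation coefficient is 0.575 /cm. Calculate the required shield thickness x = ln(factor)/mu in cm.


x = ln(factor) / mu
x = ln(650) / 0.575
x = 11.264 cm

11.264


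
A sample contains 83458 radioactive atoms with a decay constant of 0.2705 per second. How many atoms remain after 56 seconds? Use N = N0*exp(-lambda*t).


N = N0 * exp(-lambda * t)
N = 83458 * exp(-0.2705 * 56)
N = 0.022018

0.022018


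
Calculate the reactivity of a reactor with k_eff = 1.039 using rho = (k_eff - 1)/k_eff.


rho = (k_eff - 1) / k_eff
rho = (1.039 - 1) / 1.039
rho = 0.037536

0.037536


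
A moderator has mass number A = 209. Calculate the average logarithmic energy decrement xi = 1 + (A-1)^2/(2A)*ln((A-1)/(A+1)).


xi = 1 + (A-1)^2/(2A) * ln((A-1)/(A+1))
xi = 1 + (209-1)^2/(2*209) * ln((209-1)/(209 +1))
xi = 0.0095389

0.0095389


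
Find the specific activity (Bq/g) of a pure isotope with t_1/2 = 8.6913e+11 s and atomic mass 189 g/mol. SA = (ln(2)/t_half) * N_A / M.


lambda = ln(2) / t_half = ln(2) / 8.6913e+11 = 7.975184e-13 /s
SA = lambda * N_A / M
SA = 7.975184e-13 * 6.022e23 / 189
SA = 2.5411e+09 Bq/g

2.5411e+09


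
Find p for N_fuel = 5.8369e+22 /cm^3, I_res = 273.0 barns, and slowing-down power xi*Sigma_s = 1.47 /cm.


p = exp(-N * I * 1e-24 / (xi*Sigma_s))
p = exp(-5.8369e+22 * 273.0 * 1e-24 / 1.47)
p = 1.9600e-05

1.9600e-05


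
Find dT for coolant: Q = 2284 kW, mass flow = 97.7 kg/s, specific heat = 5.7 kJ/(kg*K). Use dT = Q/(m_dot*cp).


dT = Q / (m_dot * cp)
dT = 2284 / (97.7 * 5.7)
dT = 4.1013 C

4.1013


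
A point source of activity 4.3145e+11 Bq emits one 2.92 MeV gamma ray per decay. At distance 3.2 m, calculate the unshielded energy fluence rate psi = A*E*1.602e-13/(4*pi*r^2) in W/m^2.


psi = A * E * 1.602e-13 / (4*pi*r^2)
psi = 4.3145e+11 * 2.92 * 1.602e-13 / (4*pi*3.2^2)
psi = 0.0015684 W/m^2

0.0015684


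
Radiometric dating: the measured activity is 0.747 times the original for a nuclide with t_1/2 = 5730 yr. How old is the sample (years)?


lambda = ln(2) / t_half = ln(2) / 5730 = 1.209681e-04 /yr
t = -ln(A/A0) / lambda
t = -ln(0.747) / 1.209681e-04
t = 2411.3 yr

2411.3


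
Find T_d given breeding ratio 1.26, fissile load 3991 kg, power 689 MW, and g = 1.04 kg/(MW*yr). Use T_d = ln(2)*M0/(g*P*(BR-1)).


Breeding gain G = BR - 1 = 1.26 - 1 = 0.26
Fissile production rate = g * P * G = 1.04 * 689 * 0.26 = 186.3056 kg/yr
T_d = ln(2) * M0 / (g * P * G)
T_d = ln(2) * 3991 / 186.3056 = 14.848 yr

14.848


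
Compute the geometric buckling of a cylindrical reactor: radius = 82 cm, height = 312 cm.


B^2 = (2.405/R)^2 + (pi/H)^2
B^2 = (2.405/82)^2 + (pi/312)^2
B^2 = 9.6159e-04 /cm^2

9.6159e-04


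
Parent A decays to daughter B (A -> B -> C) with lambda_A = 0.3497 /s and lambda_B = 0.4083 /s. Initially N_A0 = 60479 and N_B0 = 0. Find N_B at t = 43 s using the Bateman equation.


N_B(t) = lambda_A * N_A0 / (lambda_B - lambda_A) * [exp(-lambda_A*t) - exp(-lambda_B*t)]
exp(-0.3497*43) = 2.947613e-07; exp(-0.4083*43) = 2.372112e-08
N_B = 0.3497 * 60479 / (0.4083 - 0.3497) * (2.947613e-07 - 2.372112e-08)
N_B = 0.097822

0.097822


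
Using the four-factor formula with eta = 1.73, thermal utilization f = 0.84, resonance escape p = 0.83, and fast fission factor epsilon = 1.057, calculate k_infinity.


k_inf = eta * f * p * epsilon
k_inf = 1.73 * 0.84 * 0.83 * 1.057
k_inf = 1.2749

1.2749


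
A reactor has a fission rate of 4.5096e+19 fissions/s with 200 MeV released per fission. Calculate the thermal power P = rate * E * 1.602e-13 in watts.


P = fission_rate * E_MeV * 1.602e-13
P = 4.5096e+19 * 200 * 1.602e-13
P = 1.4449e+09 W

1.4449e+09


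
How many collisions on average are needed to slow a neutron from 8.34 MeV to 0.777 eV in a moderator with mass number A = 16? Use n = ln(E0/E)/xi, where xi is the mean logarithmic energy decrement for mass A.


xi = 1 + (A-1)^2/(2A)*ln((A-1)/(A+1)) = 0.1199467 (for A = 16)
n = ln(E0/E) / xi
n = ln(8.34e6 / 0.777) / 0.1199467
n = ln(1.073359e+07) / 0.1199467 = 134.97

134.97


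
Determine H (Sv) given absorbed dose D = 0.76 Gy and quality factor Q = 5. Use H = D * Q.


H = D * Q
H = 0.76 * 5
H = 3.8000 Sv

3.8000


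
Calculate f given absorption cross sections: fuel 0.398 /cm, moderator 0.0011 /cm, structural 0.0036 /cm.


f = Sigma_a_fuel / (Sigma_a_fuel + Sigma_a_mod + Sigma_a_other)
f = 0.398 / (0.398 + 0.0011 + 0.0036)
f = 0.98833

0.98833


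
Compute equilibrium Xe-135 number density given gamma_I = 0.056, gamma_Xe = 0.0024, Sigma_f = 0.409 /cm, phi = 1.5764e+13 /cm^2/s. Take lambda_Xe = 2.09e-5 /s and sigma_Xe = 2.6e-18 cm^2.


Xe_eq = (gamma_I + gamma_Xe) * Sigma_f * phi / (lambda_Xe + sigma_Xe * phi)
Numerator = (0.056 + 0.0024) * 0.409 * 1.5764e+13 = 3.765326e+11
Denominator = 2.09e-5 + 2.6e-18 * 1.5764e+13 = 6.188640e-05
Xe_eq = 3.765326e+11 / 6.188640e-05 = 6.0843e+15 /cm^3

6.0843e+15


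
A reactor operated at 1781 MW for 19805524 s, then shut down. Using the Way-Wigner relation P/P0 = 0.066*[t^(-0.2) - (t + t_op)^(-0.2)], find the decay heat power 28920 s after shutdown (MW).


P/P0 = 0.066 * [t^(-0.2) - (t + t_op)^(-0.2)]
P/P0 = 0.066 * [28920^(-0.2) - (28920 + 19805524)^(-0.2)]
P/P0 = 0.066 * [0.1281623 - 0.03471491] = 0.006167528
P = 1781 * 0.006167528 = 10.984 MW

10.984


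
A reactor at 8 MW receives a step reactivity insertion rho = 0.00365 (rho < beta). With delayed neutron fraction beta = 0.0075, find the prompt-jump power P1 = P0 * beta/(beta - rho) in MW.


P1/P0 = beta / (beta - rho)
P1/P0 = 0.0075 / (0.0075 - 0.00365) = 1.948052
P1 = 8 * 1.948052 = 15.584 MW

15.584


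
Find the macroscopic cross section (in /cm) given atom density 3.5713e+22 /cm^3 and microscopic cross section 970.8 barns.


Sigma = N * sigma_barns * 1e-24
Sigma = 3.5713e+22 * 970.8 * 1e-24
Sigma = 34.670 /cm

34.670
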